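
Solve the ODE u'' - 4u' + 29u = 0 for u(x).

u = C1*cos(5*x)*exp(2*x) + C2*exp(2*x)*sin(5*x)

Characteristic equation r² - 4r + 29 = 0 has discriminant (-4)² - 4·(29) = -100 < 0, so r = 2 ± 5i.
Hence u_h = C1*cos(5*x)*exp(2*x) + C2*exp(2*x)*sin(5*x).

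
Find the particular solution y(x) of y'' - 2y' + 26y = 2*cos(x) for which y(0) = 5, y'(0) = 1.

y = -4*sin(x)/629 + 50*cos(x)/629 - 2462*exp(x)*sin(5*x)/3145 + 3095*cos(5*x)*exp(x)/629

Characteristic equation r² - 2r + 26 = 0 has discriminant (-2)² - 4·(26) = -100 < 0, so r = 1 ± 5i.
Hence y_h = C1*cos(5*x)*exp(x) + C2*exp(x)*sin(5*x).
Try y_p = A*cos(x) + B*sin(x). Substituting and equating the coefficients of cos(x) and sin(x) gives A = 50/629, B = -4/629, so y_p = -4*sin(x)/629 + 50*cos(x)/629.
General solution: y = -4*sin(x)/629 + 50*cos(x)/629 + C1*cos(5*x)*exp(x) + C2*exp(x)*sin(5*x).
Apply the initial conditions: y(0) = 50/629 + C1 = 5 and y'(0) = -4/629 + C1 + 5*C2 = 1. Solving gives C1 = 3095/629, C2 = -2462/3145.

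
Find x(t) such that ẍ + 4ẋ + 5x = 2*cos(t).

x = cos(t)/4 + sin(t)/4 + C1*cos(t)*exp(-2*t) + C2*exp(-2*t)*sin(t)

Characteristic equation r² + 4r + 5 = 0 has discriminant (4)² - 4·(5) = -4 < 0, so r = -2 ± i.
Hence x_h = C1*cos(t)*exp(-2*t) + C2*exp(-2*t)*sin(t).
Try x_p = A*cos(t) + B*sin(t). Substituting and equating the coefficients of cos(t) and sin(t) gives A = 1/4, B = 1/4, so x_p = cos(t)/4 + sin(t)/4.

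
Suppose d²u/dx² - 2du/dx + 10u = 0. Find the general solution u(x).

Characteristic equation r² - 2r + 10 = 0 has discriminant (-2)² - 4·(10) = -36 < 0, so r = 1 ± 3i.
Hence u_h = C1*cos(3*x)*exp(x) + C2*exp(x)*sin(3*x).

u = C1*cos(3*x)*exp(x) + C2*exp(x)*sin(3*x)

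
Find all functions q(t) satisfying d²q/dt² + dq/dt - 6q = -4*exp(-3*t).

q = C1*exp(-3*t) + C2*exp(2*t) + 4*t*exp(-3*t)/5

Characteristic equation r² + r - 6 = 0 factors as (r + 3)(r - 2) = 0, so r = -3, 2.
Hence q_h = C1*exp(-3*t) + C2*exp(2*t).
Since exp(-3*t) solves the homogeneous equation (r = -3 is a root of multiplicity 1), multiply the trial by t. Try q_p = A*t*exp(-3*t). Substituting into the equation and dividing by exp(-3*t) gives A = 4/5, so q_p = 4*t*exp(-3*t)/5.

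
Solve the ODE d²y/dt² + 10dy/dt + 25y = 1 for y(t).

Characteristic equation r² + 10r + 25 = 0 has discriminant (10)² - 4·(25) = 0, so r = -5 is a repeated root.
Hence y_h = (C1 + C2*t)*exp(-5*t).
For the particular solution try y_p = A0. Substituting and matching coefficients of each power of t gives A0 = 1/25, so y_p = 1/25.

y = 1/25 + C1*exp(-5*t) + C2*t*exp(-5*t)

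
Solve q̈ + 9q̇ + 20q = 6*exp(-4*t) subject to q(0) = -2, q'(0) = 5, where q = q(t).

q = -11*exp(-4*t) + 9*exp(-5*t) + 6*t*exp(-4*t)

Characteristic equation r² + 9r + 20 = 0 factors as (r + 4)(r + 5) = 0, so r = -4, -5.
Hence q_h = C1*exp(-4*t) + C2*exp(-5*t).
Since exp(-4*t) solves the homogeneous equation (r = -4 is a root of multiplicity 1), multiply the trial by t. Try q_p = A*t*exp(-4*t). Substituting into the equation and dividing by exp(-4*t) gives A = 6, so q_p = 6*t*exp(-4*t).
General solution: q = C1*exp(-4*t) + C2*exp(-5*t) + 6*t*exp(-4*t).
Apply the initial conditions: q(0) = C1 + C2 = -2 and q'(0) = 6 - 5*C2 - 4*C1 = 5. Solving gives C1 = -11, C2 = 9.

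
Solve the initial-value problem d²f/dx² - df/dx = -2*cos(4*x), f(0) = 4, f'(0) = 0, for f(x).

Characteristic equation r² - r = 0 factors as (r - 1)r = 0, so r = 1, 0.
Hence f_h = C1*exp(x) + C2.
Try f_p = A*cos(4*x) + B*sin(4*x). Substituting and equating the coefficients of cos(4x) and sin(4x) gives A = 2/17, B = 1/34, so f_p = sin(4*x)/34 + 2*cos(4*x)/17.
General solution: f = C2 + sin(4*x)/34 + 2*cos(4*x)/17 + C1*exp(x).
Apply the initial conditions: f(0) = 2/17 + C1 + C2 = 4 and f'(0) = 2/17 + C1 = 0. Solving gives C1 = -2/17, C2 = 4.

f = 4 - 2*exp(x)/17 + sin(4*x)/34 + 2*cos(4*x)/17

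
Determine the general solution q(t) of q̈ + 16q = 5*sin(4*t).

Characteristic equation r² + 16 = 0 has discriminant (0)² - 4·(16) = -64 < 0, so r = ± 4i.
Hence q_h = C1*cos(4*t) + C2*sin(4*t).
Since ±4i are characteristic roots, multiply the trial by t. Try q_p = t*(A*cos(4*t) + B*sin(4*t)). Substituting and equating the coefficients of cos(4t) and sin(4t) gives A = -5/8, B = 0, so q_p = -5*t*cos(4*t)/8.

q = C1*cos(4*t) + C2*sin(4*t) - 5*t*cos(4*t)/8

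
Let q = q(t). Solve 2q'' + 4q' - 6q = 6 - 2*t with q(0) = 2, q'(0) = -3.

Divide through by 2: q'' + 2q' - 3q = 3 - t.
Characteristic equation r² + 2r - 3 = 0 factors as (r + 3)(r - 1) = 0, so r = -3, 1.
Hence q_h = C1*exp(-3*t) + C2*exp(t).
For the particular solution try q_p = A0 + A1*t. Substituting and matching coefficients of each power of t gives A0 = -7/9, A1 = 1/3, so q_p = -7/9 + t/3.
General solution: q = -7/9 + t/3 + C1*exp(-3*t) + C2*exp(t).
Apply the initial conditions: q(0) = -7/9 + C1 + C2 = 2 and q'(0) = 1/3 + C2 - 3*C1 = -3. Solving gives C1 = 55/36, C2 = 5/4.

q = -7/9 + t/3 + 5*exp(t)/4 + 55*exp(-3*t)/36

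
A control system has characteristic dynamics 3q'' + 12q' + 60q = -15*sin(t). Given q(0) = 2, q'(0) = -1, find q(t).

Divide through by 3: q'' + 4q' + 20q = -5*sin(t).
Characteristic equation r² + 4r + 20 = 0 has discriminant (4)² - 4·(20) = -64 < 0, so r = -2 ± 4i.
Hence q_h = C1*cos(4*t)*exp(-2*t) + C2*exp(-2*t)*sin(4*t).
Try q_p = A*cos(t) + B*sin(t). Substituting and equating the coefficients of cos(t) and sin(t) gives A = 20/377, B = -95/377, so q_p = -95*sin(t)/377 + 20*cos(t)/377.
General solution: q = -95*sin(t)/377 + 20*cos(t)/377 + C1*cos(4*t)*exp(-2*t) + C2*exp(-2*t)*sin(4*t).
Apply the initial conditions: q(0) = 20/377 + C1 = 2 and q'(0) = -95/377 - 2*C1 + 4*C2 = -1. Solving gives C1 = 734/377, C2 = 593/754.

q = -95*sin(t)/377 + 20*cos(t)/377 + 593*exp(-2*t)*sin(4*t)/754 + 734*cos(4*t)*exp(-2*t)/377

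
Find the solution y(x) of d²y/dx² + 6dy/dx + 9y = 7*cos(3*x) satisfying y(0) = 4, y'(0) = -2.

y = 4*exp(-3*x) + 7*sin(3*x)/18 + 53*x*exp(-3*x)/6

Characteristic equation r² + 6r + 9 = 0 has discriminant (6)² - 4·(9) = 0, so r = -3 is a repeated root.
Hence y_h = (C1 + C2*x)*exp(-3*x).
Try y_p = A*cos(3*x) + B*sin(3*x). Substituting and equating the coefficients of cos(3x) and sin(3x) gives A = 0, B = 7/18, so y_p = 7*sin(3*x)/18.
General solution: y = 7*sin(3*x)/18 + C1*exp(-3*x) + C2*x*exp(-3*x).
Apply the initial conditions: y(0) = C1 = 4 and y'(0) = 7/6 + C2 - 3*C1 = -2. Solving gives C1 = 4, C2 = 53/6.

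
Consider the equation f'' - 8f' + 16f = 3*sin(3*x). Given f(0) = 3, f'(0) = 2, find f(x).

Characteristic equation r² - 8r + 16 = 0 has discriminant (-8)² - 4·(16) = 0, so r = 4 is a repeated root.
Hence f_h = (C1 + C2*x)*exp(4*x).
Try f_p = A*cos(3*x) + B*sin(3*x). Substituting and equating the coefficients of cos(3x) and sin(3x) gives A = 72/625, B = 21/625, so f_p = 21*sin(3*x)/625 + 72*cos(3*x)/625.
General solution: f = 21*sin(3*x)/625 + 72*cos(3*x)/625 + C1*exp(4*x) + C2*x*exp(4*x).
Apply the initial conditions: f(0) = 72/625 + C1 = 3 and f'(0) = 63/625 + C2 + 4*C1 = 2. Solving gives C1 = 1803/625, C2 = -241/25.

f = 21*sin(3*x)/625 + 72*cos(3*x)/625 + 1803*exp(4*x)/625 - 241*x*exp(4*x)/25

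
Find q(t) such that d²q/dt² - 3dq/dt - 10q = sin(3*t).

Characteristic equation r² - 3r - 10 = 0 factors as (r + 2)(r - 5) = 0, so r = -2, 5.
Hence q_h = C1*exp(-2*t) + C2*exp(5*t).
Try q_p = A*cos(3*t) + B*sin(3*t). Substituting and equating the coefficients of cos(3t) and sin(3t) gives A = 9/442, B = -19/442, so q_p = -19*sin(3*t)/442 + 9*cos(3*t)/442.

q = -19*sin(3*t)/442 + 9*cos(3*t)/442 + C1*exp(-2*t) + C2*exp(5*t)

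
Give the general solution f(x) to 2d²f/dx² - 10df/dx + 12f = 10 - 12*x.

Divide through by 2: f'' - 5f' + 6f = 5 - 6*x.
Characteristic equation r² - 5r + 6 = 0 factors as (r - 3)(r - 2) = 0, so r = 3, 2.
Hence f_h = C1*exp(3*x) + C2*exp(2*x).
For the particular solution try f_p = A0 + A1*x. Substituting and matching coefficients of each power of x gives A0 = 0, A1 = -1, so f_p = -x.

f = -x + C1*exp(3*x) + C2*exp(2*x)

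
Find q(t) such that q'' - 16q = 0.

Characteristic equation r² - 16 = 0 factors as (r + 4)(r - 4) = 0, so r = -4, 4.
Hence q_h = C1*exp(-4*t) + C2*exp(4*t).

q = C1*exp(-4*t) + C2*exp(4*t)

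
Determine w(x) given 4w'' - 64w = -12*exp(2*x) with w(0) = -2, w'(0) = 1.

Divide through by 4: w'' - 16w = -3*exp(2*x).
Characteristic equation r² - 16 = 0 factors as (r - 4)(r + 4) = 0, so r = 4, -4.
Hence w_h = C1*exp(4*x) + C2*exp(-4*x).
Try w_p = A*exp(2*x). Substituting into the equation and dividing by exp(2*x) gives A = 1/4, so w_p = exp(2*x)/4.
General solution: w = exp(2*x)/4 + C1*exp(4*x) + C2*exp(-4*x).
Apply the initial conditions: w(0) = 1/4 + C1 + C2 = -2 and w'(0) = 1/2 - 4*C2 + 4*C1 = 1. Solving gives C1 = -17/16, C2 = -19/16.

w = -19*exp(-4*x)/16 - 17*exp(4*x)/16 + exp(2*x)/4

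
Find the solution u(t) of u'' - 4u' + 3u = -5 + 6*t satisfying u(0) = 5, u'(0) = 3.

u = 1 + 2*t - 3*exp(3*t)/2 + 11*exp(t)/2

Characteristic equation r² - 4r + 3 = 0 factors as (r - 1)(r - 3) = 0, so r = 1, 3.
Hence u_h = C1*exp(t) + C2*exp(3*t).
For the particular solution try u_p = A0 + A1*t. Substituting and matching coefficients of each power of t gives A0 = 1, A1 = 2, so u_p = 1 + 2*t.
General solution: u = 1 + 2*t + C1*exp(t) + C2*exp(3*t).
Apply the initial conditions: u(0) = 1 + C1 + C2 = 5 and u'(0) = 2 + C1 + 3*C2 = 3. Solving gives C1 = 11/2, C2 = -3/2.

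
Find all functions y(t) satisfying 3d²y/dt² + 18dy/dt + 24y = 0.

Divide through by 3: y'' + 6y' + 8y = 0.
Characteristic equation r² + 6r + 8 = 0 factors as (r + 2)(r + 4) = 0, so r = -2, -4.
Hence y_h = C1*exp(-2*t) + C2*exp(-4*t).

y = C1*exp(-2*t) + C2*exp(-4*t)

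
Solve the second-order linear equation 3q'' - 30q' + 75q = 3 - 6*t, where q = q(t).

Divide through by 3: q'' - 10q' + 25q = 1 - 2*t.
Characteristic equation r² - 10r + 25 = 0 has discriminant (-10)² - 4·(25) = 0, so r = 5 is a repeated root.
Hence q_h = (C1 + C2*t)*exp(5*t).
For the particular solution try q_p = A0 + A1*t. Substituting and matching coefficients of each power of t gives A0 = 1/125, A1 = -2/25, so q_p = 1/125 - 2*t/25.

q = 1/125 - 2*t/25 + C1*exp(5*t) + C2*t*exp(5*t)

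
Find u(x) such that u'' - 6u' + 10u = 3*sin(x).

Characteristic equation r² - 6r + 10 = 0 has discriminant (-6)² - 4·(10) = -4 < 0, so r = 3 ± i.
Hence u_h = C1*cos(x)*exp(3*x) + C2*exp(3*x)*sin(x).
Try u_p = A*cos(x) + B*sin(x). Substituting and equating the coefficients of cos(x) and sin(x) gives A = 2/13, B = 3/13, so u_p = 2*cos(x)/13 + 3*sin(x)/13.

u = 2*cos(x)/13 + 3*sin(x)/13 + C1*cos(x)*exp(3*x) + C2*exp(3*x)*sin(x)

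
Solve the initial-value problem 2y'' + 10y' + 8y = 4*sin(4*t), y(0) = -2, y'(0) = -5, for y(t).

y = -71*exp(-t)/17 - 5*cos(4*t)/68 - 3*sin(4*t)/68 + 9*exp(-4*t)/4

Divide through by 2: y'' + 5y' + 4y = 2*sin(4*t).
Characteristic equation r² + 5r + 4 = 0 factors as (r + 4)(r + 1) = 0, so r = -4, -1.
Hence y_h = C1*exp(-4*t) + C2*exp(-t).
Try y_p = A*cos(4*t) + B*sin(4*t). Substituting and equating the coefficients of cos(4t) and sin(4t) gives A = -5/68, B = -3/68, so y_p = -5*cos(4*t)/68 - 3*sin(4*t)/68.
General solution: y = -5*cos(4*t)/68 - 3*sin(4*t)/68 + C1*exp(-4*t) + C2*exp(-t).
Apply the initial conditions: y(0) = -5/68 + C1 + C2 = -2 and y'(0) = -3/17 - C2 - 4*C1 = -5. Solving gives C1 = 9/4, C2 = -71/17.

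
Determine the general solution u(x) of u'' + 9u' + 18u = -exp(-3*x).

Characteristic equation r² + 9r + 18 = 0 factors as (r + 3)(r + 6) = 0, so r = -3, -6.
Hence u_h = C1*exp(-3*x) + C2*exp(-6*x).
Since exp(-3*x) solves the homogeneous equation (r = -3 is a root of multiplicity 1), multiply the trial by x. Try u_p = A*x*exp(-3*x). Substituting into the equation and dividing by exp(-3*x) gives A = -1/3, so u_p = -x*exp(-3*x)/3.

u = C1*exp(-3*x) + C2*exp(-6*x) - x*exp(-3*x)/3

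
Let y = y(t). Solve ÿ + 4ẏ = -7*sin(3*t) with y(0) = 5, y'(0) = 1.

Characteristic equation r² + 4r = 0 factors as (r + 4)r = 0, so r = -4, 0.
Hence y_h = C1*exp(-4*t) + C2.
Try y_p = A*cos(3*t) + B*sin(3*t). Substituting and equating the coefficients of cos(3t) and sin(3t) gives A = 28/75, B = 7/25, so y_p = 7*sin(3*t)/25 + 28*cos(3*t)/75.
General solution: y = C2 + 7*sin(3*t)/25 + 28*cos(3*t)/75 + C1*exp(-4*t).
Apply the initial conditions: y(0) = 28/75 + C1 + C2 = 5 and y'(0) = 21/25 - 4*C1 = 1. Solving gives C1 = -1/25, C2 = 14/3.

y = 14/3 - exp(-4*t)/25 + 7*sin(3*t)/25 + 28*cos(3*t)/75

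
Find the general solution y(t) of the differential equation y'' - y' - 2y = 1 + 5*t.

Characteristic equation r² - r - 2 = 0 factors as (r - 2)(r + 1) = 0, so r = 2, -1.
Hence y_h = C1*exp(2*t) + C2*exp(-t).
For the particular solution try y_p = A0 + A1*t. Substituting and matching coefficients of each power of t gives A0 = 3/4, A1 = -5/2, so y_p = 3/4 - 5*t/2.

y = 3/4 - 5*t/2 + C1*exp(2*t) + C2*exp(-t)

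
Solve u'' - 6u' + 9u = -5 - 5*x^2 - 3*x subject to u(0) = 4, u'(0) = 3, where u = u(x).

Characteristic equation r² - 6r + 9 = 0 has discriminant (-6)² - 4·(9) = 0, so r = 3 is a repeated root.
Hence u_h = (C1 + C2*x)*exp(3*x).
For the particular solution try u_p = A0 + A1*x + A2*x^2. Substituting and matching coefficients of each power of x gives A0 = -31/27, A1 = -29/27, A2 = -5/9, so u_p = -31/27 - 29*x/27 - 5*x^2/9.
General solution: u = -31/27 - 29*x/27 - 5*x^2/9 + C1*exp(3*x) + C2*x*exp(3*x).
Apply the initial conditions: u(0) = -31/27 + C1 = 4 and u'(0) = -29/27 + C2 + 3*C1 = 3. Solving gives C1 = 139/27, C2 = -307/27.

u = -31/27 - 29*x/27 - 5*x**2/9 + 139*exp(3*x)/27 - 307*x*exp(3*x)/27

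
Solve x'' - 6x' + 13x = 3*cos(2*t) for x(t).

x = -4*sin(2*t)/25 + 3*cos(2*t)/25 + C1*cos(2*t)*exp(3*t) + C2*exp(3*t)*sin(2*t)

Characteristic equation r² - 6r + 13 = 0 has discriminant (-6)² - 4·(13) = -16 < 0, so r = 3 ± 2i.
Hence x_h = C1*cos(2*t)*exp(3*t) + C2*exp(3*t)*sin(2*t).
Try x_p = A*cos(2*t) + B*sin(2*t). Substituting and equating the coefficients of cos(2t) and sin(2t) gives A = 3/25, B = -4/25, so x_p = -4*sin(2*t)/25 + 3*cos(2*t)/25.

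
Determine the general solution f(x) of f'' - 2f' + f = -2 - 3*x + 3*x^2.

f = 10 + 3*x**2 + 9*x + C1*exp(x) + C2*x*exp(x)

Characteristic equation r² - 2r + 1 = 0 has discriminant (-2)² - 4·(1) = 0, so r = 1 is a repeated root.
Hence f_h = (C1 + C2*x)*exp(x).
For the particular solution try f_p = A0 + A1*x + A2*x^2. Substituting and matching coefficients of each power of x gives A0 = 10, A1 = 9, A2 = 3, so f_p = 10 + 3*x^2 + 9*x.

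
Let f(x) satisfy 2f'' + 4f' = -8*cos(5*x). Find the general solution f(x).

f = C2 - 8*sin(5*x)/145 + 4*cos(5*x)/29 + C1*exp(-2*x)

Divide through by 2: f'' + 2f' = -4*cos(5*x).
Characteristic equation r² + 2r = 0 factors as (r + 2)r = 0, so r = -2, 0.
Hence f_h = C1*exp(-2*x) + C2.
Try f_p = A*cos(5*x) + B*sin(5*x). Substituting and equating the coefficients of cos(5x) and sin(5x) gives A = 4/29, B = -8/145, so f_p = -8*sin(5*x)/145 + 4*cos(5*x)/29.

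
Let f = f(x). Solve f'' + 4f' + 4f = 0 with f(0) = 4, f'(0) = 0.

f = 4*exp(-2*x) + 8*x*exp(-2*x)

Characteristic equation r² + 4r + 4 = 0 has discriminant (4)² - 4·(4) = 0, so r = -2 is a repeated root.
Hence f_h = (C1 + C2*x)*exp(-2*x).
Apply the initial conditions: f(0) = C1 = 4 and f'(0) = C2 - 2*C1 = 0. Solving gives C1 = 4, C2 = 8.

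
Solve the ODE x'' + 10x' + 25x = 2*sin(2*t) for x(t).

x = -40*cos(2*t)/841 + 42*sin(2*t)/841 + C1*exp(-5*t) + C2*t*exp(-5*t)

Characteristic equation r² + 10r + 25 = 0 has discriminant (10)² - 4·(25) = 0, so r = -5 is a repeated root.
Hence x_h = (C1 + C2*t)*exp(-5*t).
Try x_p = A*cos(2*t) + B*sin(2*t). Substituting and equating the coefficients of cos(2t) and sin(2t) gives A = -40/841, B = 42/841, so x_p = -40*cos(2*t)/841 + 42*sin(2*t)/841.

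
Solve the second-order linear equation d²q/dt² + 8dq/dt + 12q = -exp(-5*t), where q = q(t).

Characteristic equation r² + 8r + 12 = 0 factors as (r + 2)(r + 6) = 0, so r = -2, -6.
Hence q_h = C1*exp(-2*t) + C2*exp(-6*t).
Try q_p = A*exp(-5*t). Substituting into the equation and dividing by exp(-5*t) gives A = 1/3, so q_p = exp(-5*t)/3.

q = exp(-5*t)/3 + C1*exp(-2*t) + C2*exp(-6*t)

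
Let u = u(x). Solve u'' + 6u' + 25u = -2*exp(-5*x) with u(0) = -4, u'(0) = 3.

Characteristic equation r² + 6r + 25 = 0 has discriminant (6)² - 4·(25) = -64 < 0, so r = -3 ± 4i.
Hence u_h = C1*cos(4*x)*exp(-3*x) + C2*exp(-3*x)*sin(4*x).
Try u_p = A*exp(-5*x). Substituting into the equation and dividing by exp(-5*x) gives A = -1/10, so u_p = -exp(-5*x)/10.
General solution: u = -exp(-5*x)/10 + C1*cos(4*x)*exp(-3*x) + C2*exp(-3*x)*sin(4*x).
Apply the initial conditions: u(0) = -1/10 + C1 = -4 and u'(0) = 1/2 - 3*C1 + 4*C2 = 3. Solving gives C1 = -39/10, C2 = -23/10.

u = -exp(-5*x)/10 - 39*cos(4*x)*exp(-3*x)/10 - 23*exp(-3*x)*sin(4*x)/10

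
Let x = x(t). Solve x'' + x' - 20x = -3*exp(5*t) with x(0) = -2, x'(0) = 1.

Characteristic equation r² + r - 20 = 0 factors as (r - 4)(r + 5) = 0, so r = 4, -5.
Hence x_h = C1*exp(4*t) + C2*exp(-5*t).
Try x_p = A*exp(5*t). Substituting into the equation and dividing by exp(5*t) gives A = -3/10, so x_p = -3*exp(5*t)/10.
General solution: x = -3*exp(5*t)/10 + C1*exp(4*t) + C2*exp(-5*t).
Apply the initial conditions: x(0) = -3/10 + C1 + C2 = -2 and x'(0) = -3/2 - 5*C2 + 4*C1 = 1. Solving gives C1 = -2/3, C2 = -31/30.

x = -31*exp(-5*t)/30 - 3*exp(5*t)/10 - 2*exp(4*t)/3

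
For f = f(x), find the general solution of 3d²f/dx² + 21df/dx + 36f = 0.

f = C1*exp(-3*x) + C2*exp(-4*x)

Divide through by 3: f'' + 7f' + 12f = 0.
Characteristic equation r² + 7r + 12 = 0 factors as (r + 3)(r + 4) = 0, so r = -3, -4.
Hence f_h = C1*exp(-3*x) + C2*exp(-4*x).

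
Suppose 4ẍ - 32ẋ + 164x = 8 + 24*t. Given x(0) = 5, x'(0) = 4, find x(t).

Divide through by 4: x'' - 8x' + 41x = 2 + 6*t.
Characteristic equation r² - 8r + 41 = 0 has discriminant (-8)² - 4·(41) = -100 < 0, so r = 4 ± 5i.
Hence x_h = C1*cos(5*t)*exp(4*t) + C2*exp(4*t)*sin(5*t).
For the particular solution try x_p = A0 + A1*t. Substituting and matching coefficients of each power of t gives A0 = 130/1681, A1 = 6/41, so x_p = 130/1681 + 6*t/41.
General solution: x = 130/1681 + 6*t/41 + C1*cos(5*t)*exp(4*t) + C2*exp(4*t)*sin(5*t).
Apply the initial conditions: x(0) = 130/1681 + C1 = 5 and x'(0) = 6/41 + 4*C1 + 5*C2 = 4. Solving gives C1 = 8275/1681, C2 = -26622/8405.

x = 130/1681 + 6*t/41 - 26622*exp(4*t)*sin(5*t)/8405 + 8275*cos(5*t)*exp(4*t)/1681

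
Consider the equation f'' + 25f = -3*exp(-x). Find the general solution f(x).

Characteristic equation r² + 25 = 0 has discriminant (0)² - 4·(25) = -100 < 0, so r = ± 5i.
Hence f_h = C1*cos(5*x) + C2*sin(5*x).
Try f_p = A*exp(-x). Substituting into the equation and dividing by exp(-x) gives A = -3/26, so f_p = -3*exp(-x)/26.

f = -3*exp(-x)/26 + C1*cos(5*x) + C2*sin(5*x)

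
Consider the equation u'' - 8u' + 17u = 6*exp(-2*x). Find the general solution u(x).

Characteristic equation r² - 8r + 17 = 0 has discriminant (-8)² - 4·(17) = -4 < 0, so r = 4 ± i.
Hence u_h = C1*cos(x)*exp(4*x) + C2*exp(4*x)*sin(x).
Try u_p = A*exp(-2*x). Substituting into the equation and dividing by exp(-2*x) gives A = 6/37, so u_p = 6*exp(-2*x)/37.

u = 6*exp(-2*x)/37 + C1*cos(x)*exp(4*x) + C2*exp(4*x)*sin(x)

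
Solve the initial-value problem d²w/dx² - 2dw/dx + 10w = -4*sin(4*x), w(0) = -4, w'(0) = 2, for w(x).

w = -8*cos(4*x)/25 + 6*sin(4*x)/25 - 92*cos(3*x)*exp(x)/25 + 118*exp(x)*sin(3*x)/75

Characteristic equation r² - 2r + 10 = 0 has discriminant (-2)² - 4·(10) = -36 < 0, so r = 1 ± 3i.
Hence w_h = C1*cos(3*x)*exp(x) + C2*exp(x)*sin(3*x).
Try w_p = A*cos(4*x) + B*sin(4*x). Substituting and equating the coefficients of cos(4x) and sin(4x) gives A = -8/25, B = 6/25, so w_p = -8*cos(4*x)/25 + 6*sin(4*x)/25.
General solution: w = -8*cos(4*x)/25 + 6*sin(4*x)/25 + C1*cos(3*x)*exp(x) + C2*exp(x)*sin(3*x).
Apply the initial conditions: w(0) = -8/25 + C1 = -4 and w'(0) = 24/25 + C1 + 3*C2 = 2. Solving gives C1 = -92/25, C2 = 118/75.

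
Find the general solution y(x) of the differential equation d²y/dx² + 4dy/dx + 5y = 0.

Characteristic equation r² + 4r + 5 = 0 has discriminant (4)² - 4·(5) = -4 < 0, so r = -2 ± i.
Hence y_h = C1*cos(x)*exp(-2*x) + C2*exp(-2*x)*sin(x).

y = C1*cos(x)*exp(-2*x) + C2*exp(-2*x)*sin(x)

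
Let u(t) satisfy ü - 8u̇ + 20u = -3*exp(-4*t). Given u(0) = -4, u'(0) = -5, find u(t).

u = -3*exp(-4*t)/68 - 269*cos(2*t)*exp(4*t)/68 + 181*exp(4*t)*sin(2*t)/34

Characteristic equation r² - 8r + 20 = 0 has discriminant (-8)² - 4·(20) = -16 < 0, so r = 4 ± 2i.
Hence u_h = C1*cos(2*t)*exp(4*t) + C2*exp(4*t)*sin(2*t).
Try u_p = A*exp(-4*t). Substituting into the equation and dividing by exp(-4*t) gives A = -3/68, so u_p = -3*exp(-4*t)/68.
General solution: u = -3*exp(-4*t)/68 + C1*cos(2*t)*exp(4*t) + C2*exp(4*t)*sin(2*t).
Apply the initial conditions: u(0) = -3/68 + C1 = -4 and u'(0) = 3/17 + 2*C2 + 4*C1 = -5. Solving gives C1 = -269/68, C2 = 181/34.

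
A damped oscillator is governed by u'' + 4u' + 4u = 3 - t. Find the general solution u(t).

u = 1 - t/4 + C1*exp(-2*t) + C2*t*exp(-2*t)

Characteristic equation r² + 4r + 4 = 0 has discriminant (4)² - 4·(4) = 0, so r = -2 is a repeated root.
Hence u_h = (C1 + C2*t)*exp(-2*t).
For the particular solution try u_p = A0 + A1*t. Substituting and matching coefficients of each power of t gives A0 = 1, A1 = -1/4, so u_p = 1 - t/4.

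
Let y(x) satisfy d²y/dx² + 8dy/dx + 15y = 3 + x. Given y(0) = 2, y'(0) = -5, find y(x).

y = 37/225 - 11*exp(-5*x)/50 + x/15 + 37*exp(-3*x)/18

Characteristic equation r² + 8r + 15 = 0 factors as (r + 5)(r + 3) = 0, so r = -5, -3.
Hence y_h = C1*exp(-5*x) + C2*exp(-3*x).
For the particular solution try y_p = A0 + A1*x. Substituting and matching coefficients of each power of x gives A0 = 37/225, A1 = 1/15, so y_p = 37/225 + x/15.
General solution: y = 37/225 + x/15 + C1*exp(-5*x) + C2*exp(-3*x).
Apply the initial conditions: y(0) = 37/225 + C1 + C2 = 2 and y'(0) = 1/15 - 5*C1 - 3*C2 = -5. Solving gives C1 = -11/50, C2 = 37/18.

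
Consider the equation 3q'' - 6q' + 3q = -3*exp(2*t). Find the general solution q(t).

q = -exp(2*t) + C1*exp(t) + C2*t*exp(t)

Divide through by 3: q'' - 2q' + q = -exp(2*t).
Characteristic equation r² - 2r + 1 = 0 has discriminant (-2)² - 4·(1) = 0, so r = 1 is a repeated root.
Hence q_h = (C1 + C2*t)*exp(t).
Try q_p = A*exp(2*t). Substituting into the equation and dividing by exp(2*t) gives A = -1, so q_p = -exp(2*t).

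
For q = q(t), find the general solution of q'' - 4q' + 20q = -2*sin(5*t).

q = -8*cos(5*t)/85 + 2*sin(5*t)/85 + C1*cos(4*t)*exp(2*t) + C2*exp(2*t)*sin(4*t)

Characteristic equation r² - 4r + 20 = 0 has discriminant (-4)² - 4·(20) = -64 < 0, so r = 2 ± 4i.
Hence q_h = C1*cos(4*t)*exp(2*t) + C2*exp(2*t)*sin(4*t).
Try q_p = A*cos(5*t) + B*sin(5*t). Substituting and equating the coefficients of cos(5t) and sin(5t) gives A = -8/85, B = 2/85, so q_p = -8*cos(5*t)/85 + 2*sin(5*t)/85.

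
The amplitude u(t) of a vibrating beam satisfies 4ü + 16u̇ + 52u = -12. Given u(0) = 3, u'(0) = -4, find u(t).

Divide through by 4: u'' + 4u' + 13u = -3.
Characteristic equation r² + 4r + 13 = 0 has discriminant (4)² - 4·(13) = -36 < 0, so r = -2 ± 3i.
Hence u_h = C1*cos(3*t)*exp(-2*t) + C2*exp(-2*t)*sin(3*t).
For the particular solution try u_p = A0. Substituting and matching coefficients of each power of t gives A0 = -3/13, so u_p = -3/13.
General solution: u = -3/13 + C1*cos(3*t)*exp(-2*t) + C2*exp(-2*t)*sin(3*t).
Apply the initial conditions: u(0) = -3/13 + C1 = 3 and u'(0) = -2*C1 + 3*C2 = -4. Solving gives C1 = 42/13, C2 = 32/39.

u = -3/13 + 32*exp(-2*t)*sin(3*t)/39 + 42*cos(3*t)*exp(-2*t)/13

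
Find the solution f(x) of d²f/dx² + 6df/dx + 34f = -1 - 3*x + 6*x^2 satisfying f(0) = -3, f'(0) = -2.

f = -65/4913 - 87*x/578 + 3*x**2/17 - 106217*exp(-3*x)*sin(5*x)/49130 - 14674*cos(5*x)*exp(-3*x)/4913

Characteristic equation r² + 6r + 34 = 0 has discriminant (6)² - 4·(34) = -100 < 0, so r = -3 ± 5i.
Hence f_h = C1*cos(5*x)*exp(-3*x) + C2*exp(-3*x)*sin(5*x).
For the particular solution try f_p = A0 + A1*x + A2*x^2. Substituting and matching coefficients of each power of x gives A0 = -65/4913, A1 = -87/578, A2 = 3/17, so f_p = -65/4913 - 87*x/578 + 3*x^2/17.
General solution: f = -65/4913 - 87*x/578 + 3*x^2/17 + C1*cos(5*x)*exp(-3*x) + C2*exp(-3*x)*sin(5*x).
Apply the initial conditions: f(0) = -65/4913 + C1 = -3 and f'(0) = -87/578 - 3*C1 + 5*C2 = -2. Solving gives C1 = -14674/4913, C2 = -106217/49130.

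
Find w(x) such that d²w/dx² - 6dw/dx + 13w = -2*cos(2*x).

Characteristic equation r² - 6r + 13 = 0 has discriminant (-6)² - 4·(13) = -16 < 0, so r = 3 ± 2i.
Hence w_h = C1*cos(2*x)*exp(3*x) + C2*exp(3*x)*sin(2*x).
Try w_p = A*cos(2*x) + B*sin(2*x). Substituting and equating the coefficients of cos(2x) and sin(2x) gives A = -2/25, B = 8/75, so w_p = -2*cos(2*x)/25 + 8*sin(2*x)/75.

w = -2*cos(2*x)/25 + 8*sin(2*x)/75 + C1*cos(2*x)*exp(3*x) + C2*exp(3*x)*sin(2*x)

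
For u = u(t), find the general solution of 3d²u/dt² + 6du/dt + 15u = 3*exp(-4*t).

u = exp(-4*t)/13 + C1*cos(2*t)*exp(-t) + C2*exp(-t)*sin(2*t)

Divide through by 3: u'' + 2u' + 5u = exp(-4*t).
Characteristic equation r² + 2r + 5 = 0 has discriminant (2)² - 4·(5) = -16 < 0, so r = -1 ± 2i.
Hence u_h = C1*cos(2*t)*exp(-t) + C2*exp(-t)*sin(2*t).
Try u_p = A*exp(-4*t). Substituting into the equation and dividing by exp(-4*t) gives A = 1/13, so u_p = exp(-4*t)/13.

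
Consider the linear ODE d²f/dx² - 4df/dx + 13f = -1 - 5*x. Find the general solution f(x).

f = -33/169 - 5*x/13 + C1*cos(3*x)*exp(2*x) + C2*exp(2*x)*sin(3*x)

Characteristic equation r² - 4r + 13 = 0 has discriminant (-4)² - 4·(13) = -36 < 0, so r = 2 ± 3i.
Hence f_h = C1*cos(3*x)*exp(2*x) + C2*exp(2*x)*sin(3*x).
For the particular solution try f_p = A0 + A1*x. Substituting and matching coefficients of each power of x gives A0 = -33/169, A1 = -5/13, so f_p = -33/169 - 5*x/13.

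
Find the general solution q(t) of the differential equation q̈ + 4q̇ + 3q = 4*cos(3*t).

Characteristic equation r² + 4r + 3 = 0 factors as (r + 1)(r + 3) = 0, so r = -1, -3.
Hence q_h = C1*exp(-t) + C2*exp(-3*t).
Try q_p = A*cos(3*t) + B*sin(3*t). Substituting and equating the coefficients of cos(3t) and sin(3t) gives A = -2/15, B = 4/15, so q_p = -2*cos(3*t)/15 + 4*sin(3*t)/15.

q = -2*cos(3*t)/15 + 4*sin(3*t)/15 + C1*exp(-t) + C2*exp(-3*t)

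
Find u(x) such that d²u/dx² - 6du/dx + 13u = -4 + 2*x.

u = -40/169 + 2*x/13 + C1*cos(2*x)*exp(3*x) + C2*exp(3*x)*sin(2*x)

Characteristic equation r² - 6r + 13 = 0 has discriminant (-6)² - 4·(13) = -16 < 0, so r = 3 ± 2i.
Hence u_h = C1*cos(2*x)*exp(3*x) + C2*exp(3*x)*sin(2*x).
For the particular solution try u_p = A0 + A1*x. Substituting and matching coefficients of each power of x gives A0 = -40/169, A1 = 2/13, so u_p = -40/169 + 2*x/13.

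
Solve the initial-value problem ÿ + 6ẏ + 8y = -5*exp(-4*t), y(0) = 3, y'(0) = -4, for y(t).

y = exp(-4*t)/4 + 11*exp(-2*t)/4 + 5*t*exp(-4*t)/2

Characteristic equation r² + 6r + 8 = 0 factors as (r + 4)(r + 2) = 0, so r = -4, -2.
Hence y_h = C1*exp(-4*t) + C2*exp(-2*t).
Since exp(-4*t) solves the homogeneous equation (r = -4 is a root of multiplicity 1), multiply the trial by t. Try y_p = A*t*exp(-4*t). Substituting into the equation and dividing by exp(-4*t) gives A = 5/2, so y_p = 5*t*exp(-4*t)/2.
General solution: y = C1*exp(-4*t) + C2*exp(-2*t) + 5*t*exp(-4*t)/2.
Apply the initial conditions: y(0) = C1 + C2 = 3 and y'(0) = 5/2 - 4*C1 - 2*C2 = -4. Solving gives C1 = 1/4, C2 = 11/4.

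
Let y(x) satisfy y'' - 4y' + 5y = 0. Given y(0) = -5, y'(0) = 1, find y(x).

Characteristic equation r² - 4r + 5 = 0 has discriminant (-4)² - 4·(5) = -4 < 0, so r = 2 ± i.
Hence y_h = C1*cos(x)*exp(2*x) + C2*exp(2*x)*sin(x).
Apply the initial conditions: y(0) = C1 = -5 and y'(0) = C2 + 2*C1 = 1. Solving gives C1 = -5, C2 = 11.

y = -5*cos(x)*exp(2*x) + 11*exp(2*x)*sin(x)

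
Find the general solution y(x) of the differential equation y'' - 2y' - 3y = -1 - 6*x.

y = -1 + 2*x + C1*exp(-x) + C2*exp(3*x)

Characteristic equation r² - 2r - 3 = 0 factors as (r + 1)(r - 3) = 0, so r = -1, 3.
Hence y_h = C1*exp(-x) + C2*exp(3*x).
For the particular solution try y_p = A0 + A1*x. Substituting and matching coefficients of each power of x gives A0 = -1, A1 = 2, so y_p = -1 + 2*x.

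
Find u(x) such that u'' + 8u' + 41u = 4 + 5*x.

Characteristic equation r² + 8r + 41 = 0 has discriminant (8)² - 4·(41) = -100 < 0, so r = -4 ± 5i.
Hence u_h = C1*cos(5*x)*exp(-4*x) + C2*exp(-4*x)*sin(5*x).
For the particular solution try u_p = A0 + A1*x. Substituting and matching coefficients of each power of x gives A0 = 124/1681, A1 = 5/41, so u_p = 124/1681 + 5*x/41.

u = 124/1681 + 5*x/41 + C1*cos(5*x)*exp(-4*x) + C2*exp(-4*x)*sin(5*x)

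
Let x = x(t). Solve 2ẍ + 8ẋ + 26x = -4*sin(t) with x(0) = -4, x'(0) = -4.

x = -3*sin(t)/20 + cos(t)/20 - 239*exp(-2*t)*sin(3*t)/60 - 81*cos(3*t)*exp(-2*t)/20

Divide through by 2: x'' + 4x' + 13x = -2*sin(t).
Characteristic equation r² + 4r + 13 = 0 has discriminant (4)² - 4·(13) = -36 < 0, so r = -2 ± 3i.
Hence x_h = C1*cos(3*t)*exp(-2*t) + C2*exp(-2*t)*sin(3*t).
Try x_p = A*cos(t) + B*sin(t). Substituting and equating the coefficients of cos(t) and sin(t) gives A = 1/20, B = -3/20, so x_p = -3*sin(t)/20 + cos(t)/20.
General solution: x = -3*sin(t)/20 + cos(t)/20 + C1*cos(3*t)*exp(-2*t) + C2*exp(-2*t)*sin(3*t).
Apply the initial conditions: x(0) = 1/20 + C1 = -4 and x'(0) = -3/20 - 2*C1 + 3*C2 = -4. Solving gives C1 = -81/20, C2 = -239/60.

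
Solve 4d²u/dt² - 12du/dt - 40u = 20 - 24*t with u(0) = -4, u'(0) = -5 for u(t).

Divide through by 4: u'' - 3u' - 10u = 5 - 6*t.
Characteristic equation r² - 3r - 10 = 0 factors as (r + 2)(r - 5) = 0, so r = -2, 5.
Hence u_h = C1*exp(-2*t) + C2*exp(5*t).
For the particular solution try u_p = A0 + A1*t. Substituting and matching coefficients of each power of t gives A0 = -17/25, A1 = 3/5, so u_p = -17/25 + 3*t/5.
General solution: u = -17/25 + 3*t/5 + C1*exp(-2*t) + C2*exp(5*t).
Apply the initial conditions: u(0) = -17/25 + C1 + C2 = -4 and u'(0) = 3/5 - 2*C1 + 5*C2 = -5. Solving gives C1 = -11/7, C2 = -306/175.

u = -17/25 - 306*exp(5*t)/175 - 11*exp(-2*t)/7 + 3*t/5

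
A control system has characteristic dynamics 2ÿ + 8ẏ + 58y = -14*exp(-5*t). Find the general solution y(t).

y = -7*exp(-5*t)/34 + C1*cos(5*t)*exp(-2*t) + C2*exp(-2*t)*sin(5*t)

Divide through by 2: y'' + 4y' + 29y = -7*exp(-5*t).
Characteristic equation r² + 4r + 29 = 0 has discriminant (4)² - 4·(29) = -100 < 0, so r = -2 ± 5i.
Hence y_h = C1*cos(5*t)*exp(-2*t) + C2*exp(-2*t)*sin(5*t).
Try y_p = A*exp(-5*t). Substituting into the equation and dividing by exp(-5*t) gives A = -7/34, so y_p = -7*exp(-5*t)/34.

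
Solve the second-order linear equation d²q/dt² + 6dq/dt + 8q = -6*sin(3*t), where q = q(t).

Characteristic equation r² + 6r + 8 = 0 factors as (r + 4)(r + 2) = 0, so r = -4, -2.
Hence q_h = C1*exp(-4*t) + C2*exp(-2*t).
Try q_p = A*cos(3*t) + B*sin(3*t). Substituting and equating the coefficients of cos(3t) and sin(3t) gives A = 108/325, B = 6/325, so q_p = 6*sin(3*t)/325 + 108*cos(3*t)/325.

q = 6*sin(3*t)/325 + 108*cos(3*t)/325 + C1*exp(-4*t) + C2*exp(-2*t)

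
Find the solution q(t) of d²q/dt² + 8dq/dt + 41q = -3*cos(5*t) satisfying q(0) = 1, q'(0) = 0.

Characteristic equation r² + 8r + 41 = 0 has discriminant (8)² - 4·(41) = -100 < 0, so r = -4 ± 5i.
Hence q_h = C1*cos(5*t)*exp(-4*t) + C2*exp(-4*t)*sin(5*t).
Try q_p = A*cos(5*t) + B*sin(5*t). Substituting and equating the coefficients of cos(5t) and sin(5t) gives A = -3/116, B = -15/232, so q_p = -15*sin(5*t)/232 - 3*cos(5*t)/116.
General solution: q = -15*sin(5*t)/232 - 3*cos(5*t)/116 + C1*cos(5*t)*exp(-4*t) + C2*exp(-4*t)*sin(5*t).
Apply the initial conditions: q(0) = -3/116 + C1 = 1 and q'(0) = -75/232 - 4*C1 + 5*C2 = 0. Solving gives C1 = 119/116, C2 = 1027/1160.

q = -15*sin(5*t)/232 - 3*cos(5*t)/116 + 119*cos(5*t)*exp(-4*t)/116 + 1027*exp(-4*t)*sin(5*t)/1160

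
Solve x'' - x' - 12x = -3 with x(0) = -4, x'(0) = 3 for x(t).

x = 1/4 - 39*exp(4*t)/28 - 20*exp(-3*t)/7

Characteristic equation r² - r - 12 = 0 factors as (r - 4)(r + 3) = 0, so r = 4, -3.
Hence x_h = C1*exp(4*t) + C2*exp(-3*t).
For the particular solution try x_p = A0. Substituting and matching coefficients of each power of t gives A0 = 1/4, so x_p = 1/4.
General solution: x = 1/4 + C1*exp(4*t) + C2*exp(-3*t).
Apply the initial conditions: x(0) = 1/4 + C1 + C2 = -4 and x'(0) = -3*C2 + 4*C1 = 3. Solving gives C1 = -39/28, C2 = -20/7.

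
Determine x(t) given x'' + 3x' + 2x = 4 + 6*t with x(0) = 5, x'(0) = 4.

x = -5/2 + 3*t + 16*exp(-t) - 17*exp(-2*t)/2

Characteristic equation r² + 3r + 2 = 0 factors as (r + 1)(r + 2) = 0, so r = -1, -2.
Hence x_h = C1*exp(-t) + C2*exp(-2*t).
For the particular solution try x_p = A0 + A1*t. Substituting and matching coefficients of each power of t gives A0 = -5/2, A1 = 3, so x_p = -5/2 + 3*t.
General solution: x = -5/2 + 3*t + C1*exp(-t) + C2*exp(-2*t).
Apply the initial conditions: x(0) = -5/2 + C1 + C2 = 5 and x'(0) = 3 - C1 - 2*C2 = 4. Solving gives C1 = 16, C2 = -17/2.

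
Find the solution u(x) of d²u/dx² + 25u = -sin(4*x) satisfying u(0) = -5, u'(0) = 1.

Characteristic equation r² + 25 = 0 has discriminant (0)² - 4·(25) = -100 < 0, so r = ± 5i.
Hence u_h = C1*cos(5*x) + C2*sin(5*x).
Try u_p = A*cos(4*x) + B*sin(4*x). Substituting and equating the coefficients of cos(4x) and sin(4x) gives A = 0, B = -1/9, so u_p = -sin(4*x)/9.
General solution: u = -sin(4*x)/9 + C1*cos(5*x) + C2*sin(5*x).
Apply the initial conditions: u(0) = C1 = -5 and u'(0) = -4/9 + 5*C2 = 1. Solving gives C1 = -5, C2 = 13/45.

u = -5*cos(5*x) - sin(4*x)/9 + 13*sin(5*x)/45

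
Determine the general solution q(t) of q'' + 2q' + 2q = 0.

q = C1*cos(t)*exp(-t) + C2*exp(-t)*sin(t)

Characteristic equation r² + 2r + 2 = 0 has discriminant (2)² - 4·(2) = -4 < 0, so r = -1 ± i.
Hence q_h = C1*cos(t)*exp(-t) + C2*exp(-t)*sin(t).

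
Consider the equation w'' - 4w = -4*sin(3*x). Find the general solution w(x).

Characteristic equation r² - 4 = 0 factors as (r + 2)(r - 2) = 0, so r = -2, 2.
Hence w_h = C1*exp(-2*x) + C2*exp(2*x).
Try w_p = A*cos(3*x) + B*sin(3*x). Substituting and equating the coefficients of cos(3x) and sin(3x) gives A = 0, B = 4/13, so w_p = 4*sin(3*x)/13.

w = 4*sin(3*x)/13 + C1*exp(-2*x) + C2*exp(2*x)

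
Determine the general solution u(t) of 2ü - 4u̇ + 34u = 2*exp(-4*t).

Divide through by 2: u'' - 2u' + 17u = exp(-4*t).
Characteristic equation r² - 2r + 17 = 0 has discriminant (-2)² - 4·(17) = -64 < 0, so r = 1 ± 4i.
Hence u_h = C1*cos(4*t)*exp(t) + C2*exp(t)*sin(4*t).
Try u_p = A*exp(-4*t). Substituting into the equation and dividing by exp(-4*t) gives A = 1/41, so u_p = exp(-4*t)/41.

u = exp(-4*t)/41 + C1*cos(4*t)*exp(t) + C2*exp(t)*sin(4*t)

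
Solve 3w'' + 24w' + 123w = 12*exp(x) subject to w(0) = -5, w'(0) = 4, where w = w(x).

Divide through by 3: w'' + 8w' + 41w = 4*exp(x).
Characteristic equation r² + 8r + 41 = 0 has discriminant (8)² - 4·(41) = -100 < 0, so r = -4 ± 5i.
Hence w_h = C1*cos(5*x)*exp(-4*x) + C2*exp(-4*x)*sin(5*x).
Try w_p = A*exp(x). Substituting into the equation and dividing by exp(x) gives A = 2/25, so w_p = 2*exp(x)/25.
General solution: w = 2*exp(x)/25 + C1*cos(5*x)*exp(-4*x) + C2*exp(-4*x)*sin(5*x).
Apply the initial conditions: w(0) = 2/25 + C1 = -5 and w'(0) = 2/25 - 4*C1 + 5*C2 = 4. Solving gives C1 = -127/25, C2 = -82/25.

w = 2*exp(x)/25 - 127*cos(5*x)*exp(-4*x)/25 - 82*exp(-4*x)*sin(5*x)/25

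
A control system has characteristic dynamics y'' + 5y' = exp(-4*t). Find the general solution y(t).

y = C2 - exp(-4*t)/4 + C1*exp(-5*t)

Characteristic equation r² + 5r = 0 factors as (r + 5)r = 0, so r = -5, 0.
Hence y_h = C1*exp(-5*t) + C2.
Try y_p = A*exp(-4*t). Substituting into the equation and dividing by exp(-4*t) gives A = -1/4, so y_p = -exp(-4*t)/4.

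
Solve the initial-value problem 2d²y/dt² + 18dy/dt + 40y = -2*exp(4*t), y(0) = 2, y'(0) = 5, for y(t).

y = -118*exp(-5*t)/9 - exp(4*t)/72 + 121*exp(-4*t)/8

Divide through by 2: y'' + 9y' + 20y = -exp(4*t).
Characteristic equation r² + 9r + 20 = 0 factors as (r + 4)(r + 5) = 0, so r = -4, -5.
Hence y_h = C1*exp(-4*t) + C2*exp(-5*t).
Try y_p = A*exp(4*t). Substituting into the equation and dividing by exp(4*t) gives A = -1/72, so y_p = -exp(4*t)/72.
General solution: y = -exp(4*t)/72 + C1*exp(-4*t) + C2*exp(-5*t).
Apply the initial conditions: y(0) = -1/72 + C1 + C2 = 2 and y'(0) = -1/18 - 5*C2 - 4*C1 = 5. Solving gives C1 = 121/8, C2 = -118/9.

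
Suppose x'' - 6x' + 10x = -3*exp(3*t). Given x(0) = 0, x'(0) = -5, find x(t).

Characteristic equation r² - 6r + 10 = 0 has discriminant (-6)² - 4·(10) = -4 < 0, so r = 3 ± i.
Hence x_h = C1*cos(t)*exp(3*t) + C2*exp(3*t)*sin(t).
Try x_p = A*exp(3*t). Substituting into the equation and dividing by exp(3*t) gives A = -3, so x_p = -3*exp(3*t).
General solution: x = -3*exp(3*t) + C1*cos(t)*exp(3*t) + C2*exp(3*t)*sin(t).
Apply the initial conditions: x(0) = -3 + C1 = 0 and x'(0) = -9 + C2 + 3*C1 = -5. Solving gives C1 = 3, C2 = -5.

x = -3*exp(3*t) - 5*exp(3*t)*sin(t) + 3*cos(t)*exp(3*t)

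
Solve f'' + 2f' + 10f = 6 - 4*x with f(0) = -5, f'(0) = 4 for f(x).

Characteristic equation r² + 2r + 10 = 0 has discriminant (2)² - 4·(10) = -36 < 0, so r = -1 ± 3i.
Hence f_h = C1*cos(3*x)*exp(-x) + C2*exp(-x)*sin(3*x).
For the particular solution try f_p = A0 + A1*x. Substituting and matching coefficients of each power of x gives A0 = 17/25, A1 = -2/5, so f_p = 17/25 - 2*x/5.
General solution: f = 17/25 - 2*x/5 + C1*cos(3*x)*exp(-x) + C2*exp(-x)*sin(3*x).
Apply the initial conditions: f(0) = 17/25 + C1 = -5 and f'(0) = -2/5 - C1 + 3*C2 = 4. Solving gives C1 = -142/25, C2 = -32/75.

f = 17/25 - 2*x/5 - 142*cos(3*x)*exp(-x)/25 - 32*exp(-x)*sin(3*x)/75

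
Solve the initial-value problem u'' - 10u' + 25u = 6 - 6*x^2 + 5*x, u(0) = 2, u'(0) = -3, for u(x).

u = 164/625 - 6*x**2/25 + x/125 + 1086*exp(5*x)/625 - 1462*x*exp(5*x)/125

Characteristic equation r² - 10r + 25 = 0 has discriminant (-10)² - 4·(25) = 0, so r = 5 is a repeated root.
Hence u_h = (C1 + C2*x)*exp(5*x).
For the particular solution try u_p = A0 + A1*x + A2*x^2. Substituting and matching coefficients of each power of x gives A0 = 164/625, A1 = 1/125, A2 = -6/25, so u_p = 164/625 - 6*x^2/25 + x/125.
General solution: u = 164/625 - 6*x^2/25 + x/125 + C1*exp(5*x) + C2*x*exp(5*x).
Apply the initial conditions: u(0) = 164/625 + C1 = 2 and u'(0) = 1/125 + C2 + 5*C1 = -3. Solving gives C1 = 1086/625, C2 = -1462/125.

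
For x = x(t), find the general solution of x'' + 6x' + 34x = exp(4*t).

x = exp(4*t)/74 + C1*cos(5*t)*exp(-3*t) + C2*exp(-3*t)*sin(5*t)

Characteristic equation r² + 6r + 34 = 0 has discriminant (6)² - 4·(34) = -100 < 0, so r = -3 ± 5i.
Hence x_h = C1*cos(5*t)*exp(-3*t) + C2*exp(-3*t)*sin(5*t).
Try x_p = A*exp(4*t). Substituting into the equation and dividing by exp(4*t) gives A = 1/74, so x_p = exp(4*t)/74.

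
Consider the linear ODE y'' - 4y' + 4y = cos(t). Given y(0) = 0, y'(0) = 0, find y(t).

Characteristic equation r² - 4r + 4 = 0 has discriminant (-4)² - 4·(4) = 0, so r = 2 is a repeated root.
Hence y_h = (C1 + C2*t)*exp(2*t).
Try y_p = A*cos(t) + B*sin(t). Substituting and equating the coefficients of cos(t) and sin(t) gives A = 3/25, B = -4/25, so y_p = -4*sin(t)/25 + 3*cos(t)/25.
General solution: y = -4*sin(t)/25 + 3*cos(t)/25 + C1*exp(2*t) + C2*t*exp(2*t).
Apply the initial conditions: y(0) = 3/25 + C1 = 0 and y'(0) = -4/25 + C2 + 2*C1 = 0. Solving gives C1 = -3/25, C2 = 2/5.

y = -4*sin(t)/25 - 3*exp(2*t)/25 + 3*cos(t)/25 + 2*t*exp(2*t)/5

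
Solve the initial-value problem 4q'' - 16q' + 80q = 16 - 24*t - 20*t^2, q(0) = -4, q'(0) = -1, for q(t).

Divide through by 4: q'' - 4q' + 20q = 4 - 6*t - 5*t^2.
Characteristic equation r² - 4r + 20 = 0 has discriminant (-4)² - 4·(20) = -64 < 0, so r = 2 ± 4i.
Hence q_h = C1*cos(4*t)*exp(2*t) + C2*exp(2*t)*sin(4*t).
For the particular solution try q_p = A0 + A1*t + A2*t^2. Substituting and matching coefficients of each power of t gives A0 = 29/200, A1 = -2/5, A2 = -1/4, so q_p = 29/200 - 2*t/5 - t^2/4.
General solution: q = 29/200 - 2*t/5 - t^2/4 + C1*cos(4*t)*exp(2*t) + C2*exp(2*t)*sin(4*t).
Apply the initial conditions: q(0) = 29/200 + C1 = -4 and q'(0) = -2/5 + 2*C1 + 4*C2 = -1. Solving gives C1 = -829/200, C2 = 769/400.

q = 29/200 - 2*t/5 - t**2/4 - 829*cos(4*t)*exp(2*t)/200 + 769*exp(2*t)*sin(4*t)/400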